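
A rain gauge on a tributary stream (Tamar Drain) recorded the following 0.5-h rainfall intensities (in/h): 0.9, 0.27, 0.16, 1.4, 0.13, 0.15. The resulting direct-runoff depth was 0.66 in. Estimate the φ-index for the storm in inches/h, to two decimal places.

φ ≈ 0.49 in/h

Only the 2 blocks with intensity above φ contribute runoff: 0.9, 1.4 in/h.
Σ(I−φ)·Δt = d  ⇒  (0.9+1.4 − 2φ)·0.5 = 0.66
φ = (2.300 − 0.66/0.5) / 2 = 0.49 in/h.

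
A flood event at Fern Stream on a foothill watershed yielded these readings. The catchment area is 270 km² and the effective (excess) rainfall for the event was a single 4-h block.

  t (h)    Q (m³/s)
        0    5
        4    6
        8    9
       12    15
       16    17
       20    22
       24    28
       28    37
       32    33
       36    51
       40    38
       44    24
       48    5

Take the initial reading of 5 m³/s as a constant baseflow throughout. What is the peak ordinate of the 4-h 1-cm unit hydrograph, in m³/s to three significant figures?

U_p ≈ 38.3 m³/s

Direct runoff: 0.0, 1.0, 4.0, 10.0, 12.0, 17.0, 23.0, 32.0, 28.0, 46.0, 33.0, 19.0, 0.0 m³/s; ΣQ_DR = 225.0 m³/s, peak = 46.0 m³/s.
Runoff depth d = ΣQ_DR·Δt / A = 225.0 × 14400 / (270 km²) = 12.00 mm.
The 1-cm UH is the DRH scaled by (10 mm)/d, so U_p = 46.0 × 10/12.00 = 38.3 m³/s.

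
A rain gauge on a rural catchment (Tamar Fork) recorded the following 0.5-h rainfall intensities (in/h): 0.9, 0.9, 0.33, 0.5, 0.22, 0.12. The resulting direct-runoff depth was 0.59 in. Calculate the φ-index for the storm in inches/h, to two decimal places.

Only the 3 blocks with intensity above φ contribute runoff: 0.9, 0.9, 0.5 in/h.
Σ(I−φ)·Δt = d  ⇒  (0.9+0.9+0.5 − 3φ)·0.5 = 0.59
φ = (2.300 − 0.59/0.5) / 3 = 0.37 in/h.

φ ≈ 0.37 in/h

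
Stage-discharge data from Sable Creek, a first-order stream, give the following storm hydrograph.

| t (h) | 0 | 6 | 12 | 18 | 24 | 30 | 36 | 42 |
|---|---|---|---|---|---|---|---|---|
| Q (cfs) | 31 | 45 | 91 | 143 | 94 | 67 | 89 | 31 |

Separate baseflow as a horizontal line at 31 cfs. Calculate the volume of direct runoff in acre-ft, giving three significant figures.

Direct-runoff ordinates (Q − Q_b): 0.0, 14.0, 60.0, 112.0, 63.0, 36.0, 58.0, 0.0 cfs.
ΣQ_DR = 343.0 cfs.
With Δt = 6 h = 21600 s, V = ΣQ_DR · Δt = 343.0 × 21600 = 7.41 × 10^6 ft³ = 170 acre-ft.

V ≈ 170 acre-ft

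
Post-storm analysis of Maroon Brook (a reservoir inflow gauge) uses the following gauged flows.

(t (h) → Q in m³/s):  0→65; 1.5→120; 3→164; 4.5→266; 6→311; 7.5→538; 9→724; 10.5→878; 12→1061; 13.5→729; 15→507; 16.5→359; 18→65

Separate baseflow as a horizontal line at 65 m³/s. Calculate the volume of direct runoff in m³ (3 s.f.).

Direct-runoff ordinates (Q − Q_b): 0.0, 55.0, 99.0, 201.0, 246.0, 473.0, 659.0, 813.0, 996.0, 664.0, 442.0, 294.0, 0.0 m³/s.
ΣQ_DR = 4942 m³/s.
With Δt = 1.5 h = 5400 s, V = ΣQ_DR · Δt = 4942 × 5400 = 2.67 × 10^7 m³.

V ≈ 2.67 × 10^7 m³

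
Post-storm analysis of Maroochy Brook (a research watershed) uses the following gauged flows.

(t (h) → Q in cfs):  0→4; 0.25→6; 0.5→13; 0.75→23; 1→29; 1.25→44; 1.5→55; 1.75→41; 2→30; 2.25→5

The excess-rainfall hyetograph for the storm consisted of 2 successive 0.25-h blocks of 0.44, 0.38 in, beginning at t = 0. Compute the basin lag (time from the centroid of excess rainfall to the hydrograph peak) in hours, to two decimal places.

t_L ≈ 1.26 h

Centroid of excess rainfall: t_c = Σ P_i·t̄_i / ΣP_i = 0.2409 h (block centres at 0.125, 0.375 h).
Hydrograph peak occurs at t = 1.5 h, so basin lag t_L = 1.5 − 0.2409 = 1.26 h.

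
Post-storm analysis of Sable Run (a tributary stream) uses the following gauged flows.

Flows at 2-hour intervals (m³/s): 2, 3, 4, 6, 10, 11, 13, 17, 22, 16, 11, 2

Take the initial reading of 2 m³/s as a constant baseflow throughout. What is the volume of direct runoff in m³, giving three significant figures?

V ≈ 6.70 × 10^5 m³

Direct-runoff ordinates (Q − Q_b): 0.0, 1.0, 2.0, 4.0, 8.0, 9.0, 11.0, 15.0, 20.0, 14.0, 9.0, 0.0 m³/s.
ΣQ_DR = 93.00 m³/s.
With Δt = 2 h = 7200 s, V = ΣQ_DR · Δt = 93.00 × 7200 = 6.70 × 10^5 m³.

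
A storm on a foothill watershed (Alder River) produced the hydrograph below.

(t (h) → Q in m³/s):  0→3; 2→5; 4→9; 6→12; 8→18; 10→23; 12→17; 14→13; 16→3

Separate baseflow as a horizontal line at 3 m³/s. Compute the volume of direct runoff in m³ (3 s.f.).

V ≈ 5.47 × 10^5 m³

Direct-runoff ordinates (Q − Q_b): 0.0, 2.0, 6.0, 9.0, 15.0, 20.0, 14.0, 10.0, 0.0 m³/s.
ΣQ_DR = 76.00 m³/s.
With Δt = 2 h = 7200 s, V = ΣQ_DR · Δt = 76.00 × 7200 = 5.47 × 10^5 m³.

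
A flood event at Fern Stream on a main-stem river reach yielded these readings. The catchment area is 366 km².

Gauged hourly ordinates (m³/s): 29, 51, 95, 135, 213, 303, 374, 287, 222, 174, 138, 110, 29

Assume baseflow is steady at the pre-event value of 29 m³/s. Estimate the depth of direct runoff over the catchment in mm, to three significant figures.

Direct runoff: 0.0, 22.0, 66.0, 106.0, 184.0, 274.0, 345.0, 258.0, 193.0, 145.0, 109.0, 81.0, 0.0 m³/s; ΣQ_DR = 1783 m³/s.
V = ΣQ_DR · Δt = 1783 × 3600 s = 6.419 × 10^6 m³.
Over A = 366 km², depth = V / A = 17.5 mm.

d ≈ 17.5 mm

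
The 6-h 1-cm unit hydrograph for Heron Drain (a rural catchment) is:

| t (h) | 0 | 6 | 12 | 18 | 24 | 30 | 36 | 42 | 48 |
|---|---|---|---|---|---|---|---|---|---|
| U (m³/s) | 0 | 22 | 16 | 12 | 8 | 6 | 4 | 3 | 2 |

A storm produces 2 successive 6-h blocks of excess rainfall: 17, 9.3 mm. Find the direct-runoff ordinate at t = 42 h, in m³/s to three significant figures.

Q ≈ 8.82 m³/s

By discrete convolution, Q_j = Σ (P_i / 10 mm) · U_{j−i}.
At t = 42 h (j=7): Q = (17/10)·3 + (9.3/10)·4 = 8.82 m³/s.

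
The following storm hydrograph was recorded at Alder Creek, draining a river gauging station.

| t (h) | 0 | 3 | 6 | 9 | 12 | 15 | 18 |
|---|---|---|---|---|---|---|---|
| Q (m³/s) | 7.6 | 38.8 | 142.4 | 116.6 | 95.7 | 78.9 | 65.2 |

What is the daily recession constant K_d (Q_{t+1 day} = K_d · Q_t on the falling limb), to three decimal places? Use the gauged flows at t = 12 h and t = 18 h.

Between t = 12 h and t = 18 h the flow falls from 95.7 to 65.2 m³/s over 2×3 h = 6 h.
Per-interval ratio K = (65.2/95.7)^(1/2) = 0.8254; K_d = K^(24/3) = 0.215.

K_d ≈ 0.215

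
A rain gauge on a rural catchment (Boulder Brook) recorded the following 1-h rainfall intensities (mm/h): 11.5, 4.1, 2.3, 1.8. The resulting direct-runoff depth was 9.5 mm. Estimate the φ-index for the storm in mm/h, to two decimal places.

Only the 2 blocks with intensity above φ contribute runoff: 11.5, 4.1 mm/h.
Σ(I−φ)·Δt = d  ⇒  (11.5+4.1 − 2φ)·1 = 9.5
φ = (15.60 − 9.5/1) / 2 = 3.05 mm/h.

φ ≈ 3.05 mm/h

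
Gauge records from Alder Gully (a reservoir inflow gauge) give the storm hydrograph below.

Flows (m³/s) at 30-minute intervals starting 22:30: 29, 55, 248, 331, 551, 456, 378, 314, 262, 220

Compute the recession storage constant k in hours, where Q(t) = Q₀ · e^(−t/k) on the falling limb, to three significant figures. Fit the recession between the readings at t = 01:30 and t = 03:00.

On the falling limb, Q drops from 378 to 220 m³/s between t = 01:30 and t = 03:00 (Δt = 1.5 h).
k = −Δt / ln(Q₂/Q₁) = −1.5 / ln(220/378) = 2.77 h.

k ≈ 2.77 h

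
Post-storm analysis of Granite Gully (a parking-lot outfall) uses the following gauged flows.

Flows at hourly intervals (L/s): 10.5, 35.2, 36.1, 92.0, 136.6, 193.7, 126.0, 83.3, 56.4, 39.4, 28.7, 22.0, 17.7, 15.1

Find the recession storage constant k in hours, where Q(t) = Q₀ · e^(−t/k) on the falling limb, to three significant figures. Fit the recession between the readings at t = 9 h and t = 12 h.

k ≈ 3.75 h

On the falling limb, Q drops from 39.4 to 17.7 L/s between t = 9 h and t = 12 h (Δt = 3 h).
k = −Δt / ln(Q₂/Q₁) = −3 / ln(17.7/39.4) = 3.75 h.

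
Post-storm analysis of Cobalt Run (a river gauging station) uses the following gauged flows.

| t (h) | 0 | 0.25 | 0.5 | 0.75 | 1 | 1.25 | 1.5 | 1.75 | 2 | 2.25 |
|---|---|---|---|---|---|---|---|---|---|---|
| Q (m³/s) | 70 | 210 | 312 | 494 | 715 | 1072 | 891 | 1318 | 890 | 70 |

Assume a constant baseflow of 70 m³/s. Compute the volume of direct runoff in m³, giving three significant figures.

V ≈ 4.81 × 10^6 m³

Direct-runoff ordinates (Q − Q_b): 0.0, 140.0, 242.0, 424.0, 645.0, 1002.0, 821.0, 1248.0, 820.0, 0.0 m³/s.
ΣQ_DR = 5342 m³/s.
With Δt = 0.25 h = 900 s, V = ΣQ_DR · Δt = 5342 × 900 = 4.81 × 10^6 m³.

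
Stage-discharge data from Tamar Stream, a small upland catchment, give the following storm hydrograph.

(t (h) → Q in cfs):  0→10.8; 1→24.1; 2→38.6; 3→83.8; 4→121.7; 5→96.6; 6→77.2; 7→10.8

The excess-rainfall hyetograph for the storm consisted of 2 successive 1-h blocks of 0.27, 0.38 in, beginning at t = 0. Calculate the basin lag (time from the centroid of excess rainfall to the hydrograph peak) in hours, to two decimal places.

t_L ≈ 2.92 h

Centroid of excess rainfall: t_c = Σ P_i·t̄_i / ΣP_i = 1.0846 h (block centres at 0.5, 1.5 h).
Hydrograph peak occurs at t = 4 h, so basin lag t_L = 4 − 1.0846 = 2.92 h.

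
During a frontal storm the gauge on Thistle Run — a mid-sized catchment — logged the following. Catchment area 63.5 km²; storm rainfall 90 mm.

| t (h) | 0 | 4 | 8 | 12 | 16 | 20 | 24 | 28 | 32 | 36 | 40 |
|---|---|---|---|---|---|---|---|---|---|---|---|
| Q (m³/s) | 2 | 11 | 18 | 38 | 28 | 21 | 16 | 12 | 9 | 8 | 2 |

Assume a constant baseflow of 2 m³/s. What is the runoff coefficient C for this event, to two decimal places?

ΣQ_DR = 143.0 m³/s; V = ΣQ_DR·Δt = 2.059 × 10^6 m³.
Runoff depth d = V / A = 32.43 mm.
C = d / P = 32.43 / 90 = 0.36.

C ≈ 0.36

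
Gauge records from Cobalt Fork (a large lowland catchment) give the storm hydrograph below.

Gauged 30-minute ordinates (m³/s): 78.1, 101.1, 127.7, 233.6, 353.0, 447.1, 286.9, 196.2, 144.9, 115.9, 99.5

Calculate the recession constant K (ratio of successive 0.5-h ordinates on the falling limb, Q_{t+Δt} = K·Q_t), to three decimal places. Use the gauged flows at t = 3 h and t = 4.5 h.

K ≈ 0.739

Using the recession-limb readings at t = 3 h and t = 4.5 h: Q falls from 286.9 to 115.9 m³/s over 3 intervals.
K = (Q₂/Q₁)^(1/3) = (115.9/286.9)^(1/3) = 0.739.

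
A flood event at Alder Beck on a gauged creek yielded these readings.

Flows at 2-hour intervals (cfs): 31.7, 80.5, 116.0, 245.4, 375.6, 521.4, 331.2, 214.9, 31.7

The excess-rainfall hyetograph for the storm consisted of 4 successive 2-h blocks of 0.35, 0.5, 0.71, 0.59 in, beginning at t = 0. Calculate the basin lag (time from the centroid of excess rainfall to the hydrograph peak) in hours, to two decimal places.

Centroid of excess rainfall: t_c = Σ P_i·t̄_i / ΣP_i = 4.4326 h (block centres at 1, 3, 5, 7 h).
Hydrograph peak occurs at t = 10 h, so basin lag t_L = 10 − 4.4326 = 5.57 h.

t_L ≈ 5.57 h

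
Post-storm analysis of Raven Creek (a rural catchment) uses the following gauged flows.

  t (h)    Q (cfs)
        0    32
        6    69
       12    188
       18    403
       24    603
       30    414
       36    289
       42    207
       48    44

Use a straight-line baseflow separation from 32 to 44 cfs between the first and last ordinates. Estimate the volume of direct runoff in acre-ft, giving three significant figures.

Direct-runoff ordinates (Q − Q_b): 0.00, 35.50, 153.00, 366.50, 565.00, 374.50, 248.00, 164.50, 0.00 cfs.
ΣQ_DR = 1907 cfs.
With Δt = 6 h = 21600 s, V = ΣQ_DR · Δt = 1907 × 21600 = 4.12 × 10^7 ft³ = 946 acre-ft.

V ≈ 946 acre-ft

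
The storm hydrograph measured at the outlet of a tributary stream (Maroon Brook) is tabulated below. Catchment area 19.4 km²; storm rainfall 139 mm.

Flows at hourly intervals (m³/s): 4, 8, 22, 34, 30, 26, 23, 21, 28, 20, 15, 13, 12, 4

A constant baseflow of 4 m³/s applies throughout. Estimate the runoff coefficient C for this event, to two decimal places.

C ≈ 0.27

ΣQ_DR = 204.0 m³/s; V = ΣQ_DR·Δt = 7.344 × 10^5 m³.
Runoff depth d = V / A = 37.86 mm.
C = d / P = 37.86 / 139 = 0.27.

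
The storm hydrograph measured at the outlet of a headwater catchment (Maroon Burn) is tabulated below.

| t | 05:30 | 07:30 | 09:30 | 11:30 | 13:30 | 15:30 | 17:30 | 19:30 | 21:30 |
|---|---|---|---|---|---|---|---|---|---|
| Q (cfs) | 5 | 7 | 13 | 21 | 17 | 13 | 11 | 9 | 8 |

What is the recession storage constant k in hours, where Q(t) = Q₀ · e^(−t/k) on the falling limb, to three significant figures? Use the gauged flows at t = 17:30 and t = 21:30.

On the falling limb, Q drops from 11 to 8 cfs between t = 17:30 and t = 21:30 (Δt = 4 h).
k = −Δt / ln(Q₂/Q₁) = −4 / ln(8/11) = 12.6 h.

k ≈ 12.6 h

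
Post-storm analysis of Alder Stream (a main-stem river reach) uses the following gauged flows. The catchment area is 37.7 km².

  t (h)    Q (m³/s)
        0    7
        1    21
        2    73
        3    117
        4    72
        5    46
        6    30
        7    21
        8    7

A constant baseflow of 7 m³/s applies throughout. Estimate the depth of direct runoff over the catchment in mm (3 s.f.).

d ≈ 31.6 mm

Direct runoff: 0.0, 14.0, 66.0, 110.0, 65.0, 39.0, 23.0, 14.0, 0.0 m³/s; ΣQ_DR = 331.0 m³/s.
V = ΣQ_DR · Δt = 331.0 × 3600 s = 1.192 × 10^6 m³.
Over A = 37.7 km², depth = V / A = 31.6 mm.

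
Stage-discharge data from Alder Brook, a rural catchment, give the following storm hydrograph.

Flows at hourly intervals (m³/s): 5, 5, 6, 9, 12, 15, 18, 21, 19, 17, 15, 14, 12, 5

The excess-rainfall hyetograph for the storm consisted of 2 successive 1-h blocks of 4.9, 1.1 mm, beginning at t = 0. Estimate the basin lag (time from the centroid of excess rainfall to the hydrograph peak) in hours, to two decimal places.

t_L ≈ 6.32 h

Centroid of excess rainfall: t_c = Σ P_i·t̄_i / ΣP_i = 0.6833 h (block centres at 0.5, 1.5 h).
Hydrograph peak occurs at t = 7 h, so basin lag t_L = 7 − 0.6833 = 6.32 h.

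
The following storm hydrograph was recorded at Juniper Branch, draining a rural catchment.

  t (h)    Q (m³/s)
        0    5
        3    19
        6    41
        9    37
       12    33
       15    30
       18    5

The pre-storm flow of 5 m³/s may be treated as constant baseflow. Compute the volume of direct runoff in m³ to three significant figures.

V ≈ 1.46 × 10^6 m³

Direct-runoff ordinates (Q − Q_b): 0.0, 14.0, 36.0, 32.0, 28.0, 25.0, 0.0 m³/s.
ΣQ_DR = 135.0 m³/s.
With Δt = 3 h = 10800 s, V = ΣQ_DR · Δt = 135.0 × 10800 = 1.46 × 10^6 m³.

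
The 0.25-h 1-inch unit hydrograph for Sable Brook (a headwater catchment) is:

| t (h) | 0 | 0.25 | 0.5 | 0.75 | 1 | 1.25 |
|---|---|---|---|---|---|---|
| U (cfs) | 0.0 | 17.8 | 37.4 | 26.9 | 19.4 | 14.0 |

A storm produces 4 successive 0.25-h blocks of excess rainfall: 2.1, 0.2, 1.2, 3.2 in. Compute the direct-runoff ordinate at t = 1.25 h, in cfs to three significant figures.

Q ≈ 185 cfs

By discrete convolution, Q_j = Σ (P_i / 1 in) · U_{j−i}.
At t = 1.25 h (j=5): Q = (2.1/1)·14.0 + (0.2/1)·19.4 + (1.2/1)·26.9 + (3.2/1)·37.4 = 185 cfs.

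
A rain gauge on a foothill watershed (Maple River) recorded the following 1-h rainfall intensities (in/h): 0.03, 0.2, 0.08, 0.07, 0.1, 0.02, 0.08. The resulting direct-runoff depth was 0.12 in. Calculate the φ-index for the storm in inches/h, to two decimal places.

φ ≈ 0.09 in/h

Only the 2 blocks with intensity above φ contribute runoff: 0.2, 0.1 in/h.
Σ(I−φ)·Δt = d  ⇒  (0.2+0.1 − 2φ)·1 = 0.12
φ = (0.3000 − 0.12/1) / 2 = 0.09 in/h.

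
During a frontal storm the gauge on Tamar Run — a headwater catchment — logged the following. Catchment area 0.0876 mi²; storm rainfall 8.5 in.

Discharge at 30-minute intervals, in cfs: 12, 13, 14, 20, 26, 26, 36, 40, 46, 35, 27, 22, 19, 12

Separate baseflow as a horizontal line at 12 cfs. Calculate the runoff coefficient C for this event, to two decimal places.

ΣQ_DR = 180.0 cfs; V = ΣQ_DR·Δt = 3.240 × 10^5 ft³.
Runoff depth d = V / A = 1.592 in.
C = d / P = 1.592 / 8.5 = 0.19.

C ≈ 0.19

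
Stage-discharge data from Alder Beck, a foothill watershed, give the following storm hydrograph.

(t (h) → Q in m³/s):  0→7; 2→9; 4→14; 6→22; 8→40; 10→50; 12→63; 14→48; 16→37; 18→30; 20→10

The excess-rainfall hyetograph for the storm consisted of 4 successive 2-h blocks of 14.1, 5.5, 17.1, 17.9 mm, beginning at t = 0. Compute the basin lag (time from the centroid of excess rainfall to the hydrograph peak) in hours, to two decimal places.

Centroid of excess rainfall: t_c = Σ P_i·t̄_i / ΣP_i = 4.4212 h (block centres at 1, 3, 5, 7 h).
Hydrograph peak occurs at t = 12 h, so basin lag t_L = 12 − 4.4212 = 7.58 h.

t_L ≈ 7.58 h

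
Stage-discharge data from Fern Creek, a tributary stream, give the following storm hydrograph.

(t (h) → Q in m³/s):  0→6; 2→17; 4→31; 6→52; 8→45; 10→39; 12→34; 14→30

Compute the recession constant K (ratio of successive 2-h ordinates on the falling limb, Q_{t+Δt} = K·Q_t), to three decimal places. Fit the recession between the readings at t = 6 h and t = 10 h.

Using the recession-limb readings at t = 6 h and t = 10 h: Q falls from 52 to 39 m³/s over 2 intervals.
K = (Q₂/Q₁)^(1/2) = (39/52)^(1/2) = 0.866.

K ≈ 0.866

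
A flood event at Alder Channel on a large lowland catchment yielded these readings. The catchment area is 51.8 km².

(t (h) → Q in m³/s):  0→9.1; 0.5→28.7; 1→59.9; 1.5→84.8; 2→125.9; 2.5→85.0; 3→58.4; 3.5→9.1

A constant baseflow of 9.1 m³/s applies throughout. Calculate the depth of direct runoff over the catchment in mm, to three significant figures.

Direct runoff: 0.0, 19.6, 50.8, 75.7, 116.8, 75.9, 49.3, 0.0 m³/s; ΣQ_DR = 388.1 m³/s.
V = ΣQ_DR · Δt = 388.1 × 1800 s = 6.986 × 10^5 m³.
Over A = 51.8 km², depth = V / A = 13.5 mm.

d ≈ 13.5 mm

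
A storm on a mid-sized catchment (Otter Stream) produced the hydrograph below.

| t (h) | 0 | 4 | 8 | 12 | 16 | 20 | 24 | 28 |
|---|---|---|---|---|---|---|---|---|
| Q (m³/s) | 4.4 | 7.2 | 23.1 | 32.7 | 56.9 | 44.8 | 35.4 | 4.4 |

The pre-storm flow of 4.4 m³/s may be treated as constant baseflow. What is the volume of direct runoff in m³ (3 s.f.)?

Direct-runoff ordinates (Q − Q_b): 0.0, 2.8, 18.7, 28.3, 52.5, 40.4, 31.0, 0.0 m³/s.
ΣQ_DR = 173.7 m³/s.
With Δt = 4 h = 14400 s, V = ΣQ_DR · Δt = 173.7 × 14400 = 2.50 × 10^6 m³.

V ≈ 2.50 × 10^6 m³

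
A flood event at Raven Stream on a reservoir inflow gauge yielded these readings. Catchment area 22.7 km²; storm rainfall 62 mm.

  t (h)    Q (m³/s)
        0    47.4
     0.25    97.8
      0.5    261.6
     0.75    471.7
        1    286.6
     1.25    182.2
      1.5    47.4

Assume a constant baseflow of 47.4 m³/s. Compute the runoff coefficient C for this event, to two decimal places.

C ≈ 0.68

ΣQ_DR = 1063 m³/s; V = ΣQ_DR·Δt = 9.566 × 10^5 m³.
Runoff depth d = V / A = 42.14 mm.
C = d / P = 42.14 / 62 = 0.68.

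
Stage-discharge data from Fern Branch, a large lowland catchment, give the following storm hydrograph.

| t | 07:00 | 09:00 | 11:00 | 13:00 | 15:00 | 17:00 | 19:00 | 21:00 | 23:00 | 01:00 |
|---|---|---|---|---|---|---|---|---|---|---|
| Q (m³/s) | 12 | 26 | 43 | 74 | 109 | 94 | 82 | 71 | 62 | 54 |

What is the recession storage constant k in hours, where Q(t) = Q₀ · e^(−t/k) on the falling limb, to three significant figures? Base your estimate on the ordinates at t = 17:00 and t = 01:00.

k ≈ 14.4 h

On the falling limb, Q drops from 94 to 54 m³/s between t = 17:00 and t = 01:00 (Δt = 8 h).
k = −Δt / ln(Q₂/Q₁) = −8 / ln(54/94) = 14.4 h.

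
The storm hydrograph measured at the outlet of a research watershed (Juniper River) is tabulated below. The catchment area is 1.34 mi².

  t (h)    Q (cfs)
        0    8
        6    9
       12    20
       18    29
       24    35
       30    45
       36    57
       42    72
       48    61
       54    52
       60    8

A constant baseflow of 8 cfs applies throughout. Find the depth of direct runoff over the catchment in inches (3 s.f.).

d ≈ 2.14 in

Direct runoff: 0.0, 1.0, 12.0, 21.0, 27.0, 37.0, 49.0, 64.0, 53.0, 44.0, 0.0 cfs; ΣQ_DR = 308.0 cfs.
V = ΣQ_DR · Δt = 308.0 × 21600 s = 6.653 × 10^6 ft³.
Over A = 1.34 mi², depth = V / A = 2.14 in.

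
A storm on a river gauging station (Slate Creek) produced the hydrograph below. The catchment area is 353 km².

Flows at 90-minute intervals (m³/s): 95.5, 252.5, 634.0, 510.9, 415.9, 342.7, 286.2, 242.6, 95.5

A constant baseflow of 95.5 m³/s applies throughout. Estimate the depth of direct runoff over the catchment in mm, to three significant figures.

d ≈ 30.8 mm

Direct runoff: 0.0, 157.0, 538.5, 415.4, 320.4, 247.2, 190.7, 147.1, 0.0 m³/s; ΣQ_DR = 2016 m³/s.
V = ΣQ_DR · Δt = 2016 × 5400 s = 1.089 × 10^7 m³.
Over A = 353 km², depth = V / A = 30.8 mm.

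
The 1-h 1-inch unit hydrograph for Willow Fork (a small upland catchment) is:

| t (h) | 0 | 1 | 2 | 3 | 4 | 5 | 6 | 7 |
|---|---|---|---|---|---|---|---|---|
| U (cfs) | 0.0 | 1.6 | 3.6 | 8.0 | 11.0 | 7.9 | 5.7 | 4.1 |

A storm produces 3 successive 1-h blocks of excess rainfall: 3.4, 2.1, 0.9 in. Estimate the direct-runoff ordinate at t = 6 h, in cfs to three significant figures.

Q ≈ 45.9 cfs

By discrete convolution, Q_j = Σ (P_i / 1 in) · U_{j−i}.
At t = 6 h (j=6): Q = (3.4/1)·5.7 + (2.1/1)·7.9 + (0.9/1)·11.0 = 45.9 cfs.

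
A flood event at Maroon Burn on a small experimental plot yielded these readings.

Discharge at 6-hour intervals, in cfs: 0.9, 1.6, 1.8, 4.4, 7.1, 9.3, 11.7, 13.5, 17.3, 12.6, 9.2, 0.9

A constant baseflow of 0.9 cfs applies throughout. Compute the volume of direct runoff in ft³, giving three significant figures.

Direct-runoff ordinates (Q − Q_b): 0.0, 0.7, 0.9, 3.5, 6.2, 8.4, 10.8, 12.6, 16.4, 11.7, 8.3, 0.0 cfs.
ΣQ_DR = 79.50 cfs.
With Δt = 6 h = 21600 s, V = ΣQ_DR · Δt = 79.50 × 21600 = 1.72 × 10^6 ft³.

V ≈ 1.72 × 10^6 ft³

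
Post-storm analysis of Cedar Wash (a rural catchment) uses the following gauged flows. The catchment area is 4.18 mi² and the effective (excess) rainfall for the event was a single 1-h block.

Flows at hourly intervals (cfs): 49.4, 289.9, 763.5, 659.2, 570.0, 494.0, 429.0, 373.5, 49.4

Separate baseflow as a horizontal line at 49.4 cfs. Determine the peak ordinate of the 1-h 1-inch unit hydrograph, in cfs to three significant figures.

U_p ≈ 596 cfs

Direct runoff: 0.0, 240.5, 714.1, 609.8, 520.6, 444.6, 379.6, 324.1, 0.0 cfs; ΣQ_DR = 3233 cfs, peak = 714.1 cfs.
Runoff depth d = ΣQ_DR·Δt / A = 3233 × 3600 / (4.18 mi²) = 1.199 in.
The 1-inch UH is the DRH scaled by (1 in)/d, so U_p = 714.1 × 1/1.199 = 596 cfs.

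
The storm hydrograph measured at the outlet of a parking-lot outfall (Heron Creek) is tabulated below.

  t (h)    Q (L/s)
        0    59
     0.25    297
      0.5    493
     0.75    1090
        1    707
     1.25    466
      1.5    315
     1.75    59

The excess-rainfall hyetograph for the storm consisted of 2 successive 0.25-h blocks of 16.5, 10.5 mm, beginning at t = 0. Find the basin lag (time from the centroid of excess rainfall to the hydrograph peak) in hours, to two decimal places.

Centroid of excess rainfall: t_c = Σ P_i·t̄_i / ΣP_i = 0.2222 h (block centres at 0.125, 0.375 h).
Hydrograph peak occurs at t = 0.75 h, so basin lag t_L = 0.75 − 0.2222 = 0.53 h.

t_L ≈ 0.53 h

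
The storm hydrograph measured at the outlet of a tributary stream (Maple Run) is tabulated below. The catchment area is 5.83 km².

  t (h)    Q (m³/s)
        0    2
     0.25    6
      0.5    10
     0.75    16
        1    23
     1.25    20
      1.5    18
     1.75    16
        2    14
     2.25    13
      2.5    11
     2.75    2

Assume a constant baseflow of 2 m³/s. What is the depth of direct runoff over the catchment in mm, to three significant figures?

d ≈ 19.6 mm

Direct runoff: 0.0, 4.0, 8.0, 14.0, 21.0, 18.0, 16.0, 14.0, 12.0, 11.0, 9.0, 0.0 m³/s; ΣQ_DR = 127.0 m³/s.
V = ΣQ_DR · Δt = 127.0 × 900 s = 1.143 × 10^5 m³.
Over A = 5.83 km², depth = V / A = 19.6 mm.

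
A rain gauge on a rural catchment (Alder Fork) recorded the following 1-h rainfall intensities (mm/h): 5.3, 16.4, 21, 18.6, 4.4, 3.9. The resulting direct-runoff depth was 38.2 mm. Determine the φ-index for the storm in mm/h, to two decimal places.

φ ≈ 5.93 mm/h

Only the 3 blocks with intensity above φ contribute runoff: 16.4, 21, 18.6 mm/h.
Σ(I−φ)·Δt = d  ⇒  (16.4+21+18.6 − 3φ)·1 = 38.2
φ = (56.00 − 38.2/1) / 3 = 5.93 mm/h.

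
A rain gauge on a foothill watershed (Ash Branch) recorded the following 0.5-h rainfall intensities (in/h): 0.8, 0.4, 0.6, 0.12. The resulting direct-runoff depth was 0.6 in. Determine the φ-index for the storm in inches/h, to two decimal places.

φ ≈ 0.20 in/h

Only the 3 blocks with intensity above φ contribute runoff: 0.8, 0.4, 0.6 in/h.
Σ(I−φ)·Δt = d  ⇒  (0.8+0.4+0.6 − 3φ)·0.5 = 0.6
φ = (1.800 − 0.6/0.5) / 3 = 0.20 in/h.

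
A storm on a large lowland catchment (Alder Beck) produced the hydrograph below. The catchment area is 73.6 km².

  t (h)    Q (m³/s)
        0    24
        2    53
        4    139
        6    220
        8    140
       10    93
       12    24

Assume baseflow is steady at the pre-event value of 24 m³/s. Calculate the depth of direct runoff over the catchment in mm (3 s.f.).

Direct runoff: 0.0, 29.0, 115.0, 196.0, 116.0, 69.0, 0.0 m³/s; ΣQ_DR = 525.0 m³/s.
V = ΣQ_DR · Δt = 525.0 × 7200 s = 3.780 × 10^6 m³.
Over A = 73.6 km², depth = V / A = 51.4 mm.

d ≈ 51.4 mm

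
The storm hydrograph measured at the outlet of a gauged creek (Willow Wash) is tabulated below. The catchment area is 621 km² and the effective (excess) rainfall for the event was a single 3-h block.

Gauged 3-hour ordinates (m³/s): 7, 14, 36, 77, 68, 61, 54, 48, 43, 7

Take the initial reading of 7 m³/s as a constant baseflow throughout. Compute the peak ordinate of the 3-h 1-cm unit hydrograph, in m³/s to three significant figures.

U_p ≈ 117 m³/s

Direct runoff: 0.0, 7.0, 29.0, 70.0, 61.0, 54.0, 47.0, 41.0, 36.0, 0.0 m³/s; ΣQ_DR = 345.0 m³/s, peak = 70.0 m³/s.
Runoff depth d = ΣQ_DR·Δt / A = 345.0 × 10800 / (621 km²) = 6.000 mm.
The 1-cm UH is the DRH scaled by (10 mm)/d, so U_p = 70.0 × 10/6.000 = 117 m³/s.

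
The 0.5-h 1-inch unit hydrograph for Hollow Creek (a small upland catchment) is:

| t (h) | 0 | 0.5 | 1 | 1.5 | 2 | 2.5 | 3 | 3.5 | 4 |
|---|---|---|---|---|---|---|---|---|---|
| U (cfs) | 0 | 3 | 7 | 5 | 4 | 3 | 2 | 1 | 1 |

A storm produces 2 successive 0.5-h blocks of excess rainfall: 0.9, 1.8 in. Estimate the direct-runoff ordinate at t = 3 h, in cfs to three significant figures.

By discrete convolution, Q_j = Σ (P_i / 1 in) · U_{j−i}.
At t = 3 h (j=6): Q = (0.9/1)·2 + (1.8/1)·3 = 7.20 cfs.

Q ≈ 7.20 cfs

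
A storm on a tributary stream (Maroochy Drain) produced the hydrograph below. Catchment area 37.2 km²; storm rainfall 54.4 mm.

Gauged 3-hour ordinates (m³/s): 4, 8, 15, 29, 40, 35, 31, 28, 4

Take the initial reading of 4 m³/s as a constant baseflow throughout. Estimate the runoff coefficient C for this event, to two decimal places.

ΣQ_DR = 158.0 m³/s; V = ΣQ_DR·Δt = 1.706 × 10^6 m³.
Runoff depth d = V / A = 45.87 mm.
C = d / P = 45.87 / 54.4 = 0.84.

C ≈ 0.84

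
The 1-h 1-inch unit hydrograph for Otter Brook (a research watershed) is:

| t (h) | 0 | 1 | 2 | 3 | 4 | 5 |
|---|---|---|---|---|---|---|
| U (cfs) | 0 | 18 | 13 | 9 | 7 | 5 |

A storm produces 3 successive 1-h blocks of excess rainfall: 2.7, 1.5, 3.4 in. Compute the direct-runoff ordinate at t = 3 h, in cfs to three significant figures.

By discrete convolution, Q_j = Σ (P_i / 1 in) · U_{j−i}.
At t = 3 h (j=3): Q = (2.7/1)·9 + (1.5/1)·13 + (3.4/1)·18 = 105 cfs.

Q ≈ 105 cfs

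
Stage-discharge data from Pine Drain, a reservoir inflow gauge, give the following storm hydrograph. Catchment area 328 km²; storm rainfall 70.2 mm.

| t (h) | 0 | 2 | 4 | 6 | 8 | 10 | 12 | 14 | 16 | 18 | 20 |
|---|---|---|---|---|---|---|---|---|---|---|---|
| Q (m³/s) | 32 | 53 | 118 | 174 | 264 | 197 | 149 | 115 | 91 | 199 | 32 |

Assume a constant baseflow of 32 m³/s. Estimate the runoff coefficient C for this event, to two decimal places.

C ≈ 0.34

ΣQ_DR = 1072 m³/s; V = ΣQ_DR·Δt = 7.718 × 10^6 m³.
Runoff depth d = V / A = 23.53 mm.
C = d / P = 23.53 / 70.2 = 0.34.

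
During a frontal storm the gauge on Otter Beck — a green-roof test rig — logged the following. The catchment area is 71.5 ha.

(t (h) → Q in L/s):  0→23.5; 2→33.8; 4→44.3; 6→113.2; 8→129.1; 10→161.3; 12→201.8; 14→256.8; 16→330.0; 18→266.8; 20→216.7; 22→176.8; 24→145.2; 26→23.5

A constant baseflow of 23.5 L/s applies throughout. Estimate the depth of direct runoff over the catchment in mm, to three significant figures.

Direct runoff: 0.0, 10.3, 20.8, 89.7, 105.6, 137.8, 178.3, 233.3, 306.5, 243.3, 193.2, 153.3, 121.7, 0.0 L/s; ΣQ_DR = 1794 L/s.
V = ΣQ_DR · Δt = 1794 × 7200 s = 1.292 × 10^7 L.
Over A = 71.5 ha, depth = V / A = 18.1 mm.

d ≈ 18.1 mm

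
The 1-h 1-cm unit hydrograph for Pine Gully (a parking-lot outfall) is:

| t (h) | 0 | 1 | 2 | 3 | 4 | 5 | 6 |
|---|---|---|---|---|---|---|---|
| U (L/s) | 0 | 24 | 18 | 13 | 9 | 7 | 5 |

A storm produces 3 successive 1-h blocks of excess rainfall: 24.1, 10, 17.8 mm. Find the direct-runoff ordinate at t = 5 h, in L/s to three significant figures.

By discrete convolution, Q_j = Σ (P_i / 10 mm) · U_{j−i}.
At t = 5 h (j=5): Q = (24.1/10)·7 + (10/10)·9 + (17.8/10)·13 = 49.0 L/s.

Q ≈ 49.0 L/s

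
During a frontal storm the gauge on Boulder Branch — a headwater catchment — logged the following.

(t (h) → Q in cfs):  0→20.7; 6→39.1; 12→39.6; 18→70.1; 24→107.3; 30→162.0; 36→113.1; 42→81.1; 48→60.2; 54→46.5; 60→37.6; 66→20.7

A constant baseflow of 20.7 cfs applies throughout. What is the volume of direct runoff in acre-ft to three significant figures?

V ≈ 273 acre-ft

Direct-runoff ordinates (Q − Q_b): 0.0, 18.4, 18.9, 49.4, 86.6, 141.3, 92.4, 60.4, 39.5, 25.8, 16.9, 0.0 cfs.
ΣQ_DR = 549.6 cfs.
With Δt = 6 h = 21600 s, V = ΣQ_DR · Δt = 549.6 × 21600 = 1.19 × 10^7 ft³ = 273 acre-ft.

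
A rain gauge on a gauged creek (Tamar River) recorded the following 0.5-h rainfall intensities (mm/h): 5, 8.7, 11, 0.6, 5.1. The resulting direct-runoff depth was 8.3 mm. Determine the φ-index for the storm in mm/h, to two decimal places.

Only the 4 blocks with intensity above φ contribute runoff: 5, 8.7, 11, 5.1 mm/h.
Σ(I−φ)·Δt = d  ⇒  (5+8.7+11+5.1 − 4φ)·0.5 = 8.3
φ = (29.80 − 8.3/0.5) / 4 = 3.30 mm/h.

φ ≈ 3.30 mm/h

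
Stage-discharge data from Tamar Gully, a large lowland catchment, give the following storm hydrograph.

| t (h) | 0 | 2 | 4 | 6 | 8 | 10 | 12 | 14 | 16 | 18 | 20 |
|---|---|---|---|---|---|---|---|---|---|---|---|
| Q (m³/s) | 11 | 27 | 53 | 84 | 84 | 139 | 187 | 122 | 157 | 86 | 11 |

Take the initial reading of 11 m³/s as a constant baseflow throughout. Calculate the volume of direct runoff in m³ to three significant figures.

V ≈ 6.05 × 10^6 m³

Direct-runoff ordinates (Q − Q_b): 0.0, 16.0, 42.0, 73.0, 73.0, 128.0, 176.0, 111.0, 146.0, 75.0, 0.0 m³/s.
ΣQ_DR = 840.0 m³/s.
With Δt = 2 h = 7200 s, V = ΣQ_DR · Δt = 840.0 × 7200 = 6.05 × 10^6 m³.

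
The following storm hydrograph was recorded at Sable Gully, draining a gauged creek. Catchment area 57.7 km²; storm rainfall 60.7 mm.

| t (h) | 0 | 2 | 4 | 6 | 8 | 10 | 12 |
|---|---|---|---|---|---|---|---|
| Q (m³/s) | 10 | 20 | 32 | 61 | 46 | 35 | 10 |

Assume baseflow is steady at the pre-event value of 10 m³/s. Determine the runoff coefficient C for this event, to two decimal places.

ΣQ_DR = 144.0 m³/s; V = ΣQ_DR·Δt = 1.037 × 10^6 m³.
Runoff depth d = V / A = 17.97 mm.
C = d / P = 17.97 / 60.7 = 0.30.

C ≈ 0.30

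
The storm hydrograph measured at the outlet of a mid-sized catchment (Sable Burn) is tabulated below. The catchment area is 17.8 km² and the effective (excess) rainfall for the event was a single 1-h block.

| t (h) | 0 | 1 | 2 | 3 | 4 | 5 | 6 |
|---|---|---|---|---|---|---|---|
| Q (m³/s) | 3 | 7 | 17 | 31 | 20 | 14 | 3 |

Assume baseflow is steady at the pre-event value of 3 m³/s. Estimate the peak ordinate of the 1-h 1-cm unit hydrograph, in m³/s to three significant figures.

U_p ≈ 18.7 m³/s

Direct runoff: 0.0, 4.0, 14.0, 28.0, 17.0, 11.0, 0.0 m³/s; ΣQ_DR = 74.00 m³/s, peak = 28.0 m³/s.
Runoff depth d = ΣQ_DR·Δt / A = 74.00 × 3600 / (17.8 km²) = 14.97 mm.
The 1-cm UH is the DRH scaled by (10 mm)/d, so U_p = 28.0 × 10/14.97 = 18.7 m³/s.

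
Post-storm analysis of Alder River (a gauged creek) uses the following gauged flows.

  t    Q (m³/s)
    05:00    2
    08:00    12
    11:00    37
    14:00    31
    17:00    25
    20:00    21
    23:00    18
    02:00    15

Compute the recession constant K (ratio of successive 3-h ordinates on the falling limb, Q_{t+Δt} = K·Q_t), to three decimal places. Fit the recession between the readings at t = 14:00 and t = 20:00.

K ≈ 0.823

Using the recession-limb readings at t = 14:00 and t = 20:00: Q falls from 31 to 21 m³/s over 2 intervals.
K = (Q₂/Q₁)^(1/2) = (21/31)^(1/2) = 0.823.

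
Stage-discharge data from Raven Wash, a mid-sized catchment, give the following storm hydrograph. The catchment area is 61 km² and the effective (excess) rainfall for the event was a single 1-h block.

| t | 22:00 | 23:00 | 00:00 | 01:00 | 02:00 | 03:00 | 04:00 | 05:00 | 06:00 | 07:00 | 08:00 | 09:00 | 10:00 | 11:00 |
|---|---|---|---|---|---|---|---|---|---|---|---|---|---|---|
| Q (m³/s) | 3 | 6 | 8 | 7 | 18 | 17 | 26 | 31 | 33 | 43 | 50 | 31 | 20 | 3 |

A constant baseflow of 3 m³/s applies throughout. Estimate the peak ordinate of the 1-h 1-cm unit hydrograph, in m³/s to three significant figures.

Direct runoff: 0.0, 3.0, 5.0, 4.0, 15.0, 14.0, 23.0, 28.0, 30.0, 40.0, 47.0, 28.0, 17.0, 0.0 m³/s; ΣQ_DR = 254.0 m³/s, peak = 47.0 m³/s.
Runoff depth d = ΣQ_DR·Δt / A = 254.0 × 3600 / (61 km²) = 14.99 mm.
The 1-cm UH is the DRH scaled by (10 mm)/d, so U_p = 47.0 × 10/14.99 = 31.4 m³/s.

U_p ≈ 31.4 m³/s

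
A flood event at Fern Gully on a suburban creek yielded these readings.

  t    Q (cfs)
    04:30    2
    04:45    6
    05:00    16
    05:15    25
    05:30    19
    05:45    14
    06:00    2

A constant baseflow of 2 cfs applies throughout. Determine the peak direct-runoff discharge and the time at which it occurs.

Q_p = 23.0 cfs at t = 05:15

Subtracting baseflow gives direct-runoff ordinates: 0.0, 4.0, 14.0, 23.0, 17.0, 12.0, 0.0 cfs.
The maximum is 23.0 cfs, occurring at the reading for t = 05:15.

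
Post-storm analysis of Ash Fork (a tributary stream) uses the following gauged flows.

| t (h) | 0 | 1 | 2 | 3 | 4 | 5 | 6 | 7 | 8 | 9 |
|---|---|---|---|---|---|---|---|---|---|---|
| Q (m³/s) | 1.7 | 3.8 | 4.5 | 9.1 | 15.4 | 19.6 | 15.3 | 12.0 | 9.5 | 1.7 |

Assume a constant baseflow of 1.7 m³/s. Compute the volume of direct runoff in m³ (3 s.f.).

Direct-runoff ordinates (Q − Q_b): 0.0, 2.1, 2.8, 7.4, 13.7, 17.9, 13.6, 10.3, 7.8, 0.0 m³/s.
ΣQ_DR = 75.60 m³/s.
With Δt = 1 h = 3600 s, V = ΣQ_DR · Δt = 75.60 × 3600 = 2.72 × 10^5 m³.

V ≈ 2.72 × 10^5 m³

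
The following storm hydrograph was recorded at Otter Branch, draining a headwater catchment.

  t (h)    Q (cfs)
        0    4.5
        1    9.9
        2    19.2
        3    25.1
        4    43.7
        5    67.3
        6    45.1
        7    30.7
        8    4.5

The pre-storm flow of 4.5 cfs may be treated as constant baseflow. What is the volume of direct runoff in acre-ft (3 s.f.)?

Direct-runoff ordinates (Q − Q_b): 0.0, 5.4, 14.7, 20.6, 39.2, 62.8, 40.6, 26.2, 0.0 cfs.
ΣQ_DR = 209.5 cfs.
With Δt = 1 h = 3600 s, V = ΣQ_DR · Δt = 209.5 × 3600 = 7.54 × 10^5 ft³ = 17.3 acre-ft.

V ≈ 17.3 acre-ft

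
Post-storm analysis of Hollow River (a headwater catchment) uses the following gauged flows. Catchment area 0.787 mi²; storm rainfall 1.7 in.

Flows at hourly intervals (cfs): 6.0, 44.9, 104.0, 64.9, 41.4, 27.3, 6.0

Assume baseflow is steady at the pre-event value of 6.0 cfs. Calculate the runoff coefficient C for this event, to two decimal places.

C ≈ 0.29

ΣQ_DR = 252.5 cfs; V = ΣQ_DR·Δt = 9.090 × 10^5 ft³.
Runoff depth d = V / A = 0.4972 in.
C = d / P = 0.4972 / 1.7 = 0.29.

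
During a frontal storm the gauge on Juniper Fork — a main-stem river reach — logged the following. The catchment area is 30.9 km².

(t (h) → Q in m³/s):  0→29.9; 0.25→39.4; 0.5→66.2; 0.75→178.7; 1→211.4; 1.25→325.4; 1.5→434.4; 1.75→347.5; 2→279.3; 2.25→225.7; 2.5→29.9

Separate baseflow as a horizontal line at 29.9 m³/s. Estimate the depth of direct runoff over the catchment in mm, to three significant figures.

d ≈ 53.6 mm

Direct runoff: 0.0, 9.5, 36.3, 148.8, 181.5, 295.5, 404.5, 317.6, 249.4, 195.8, 0.0 m³/s; ΣQ_DR = 1839 m³/s.
V = ΣQ_DR · Δt = 1839 × 900 s = 1.655 × 10^6 m³.
Over A = 30.9 km², depth = V / A = 53.6 mm.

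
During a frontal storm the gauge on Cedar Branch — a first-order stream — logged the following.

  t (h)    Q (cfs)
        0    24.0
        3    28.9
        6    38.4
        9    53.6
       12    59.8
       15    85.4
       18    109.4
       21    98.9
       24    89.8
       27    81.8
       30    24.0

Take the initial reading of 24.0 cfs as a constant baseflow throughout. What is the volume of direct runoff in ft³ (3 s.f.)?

Direct-runoff ordinates (Q − Q_b): 0.0, 4.9, 14.4, 29.6, 35.8, 61.4, 85.4, 74.9, 65.8, 57.8, 0.0 cfs.
ΣQ_DR = 430.0 cfs.
With Δt = 3 h = 10800 s, V = ΣQ_DR · Δt = 430.0 × 10800 = 4.64 × 10^6 ft³.

V ≈ 4.64 × 10^6 ft³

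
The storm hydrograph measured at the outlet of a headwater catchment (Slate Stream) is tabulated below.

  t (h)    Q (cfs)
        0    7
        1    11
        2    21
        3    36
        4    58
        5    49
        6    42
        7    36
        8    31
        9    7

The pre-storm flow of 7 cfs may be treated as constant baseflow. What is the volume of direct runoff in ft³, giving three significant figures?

Direct-runoff ordinates (Q − Q_b): 0.0, 4.0, 14.0, 29.0, 51.0, 42.0, 35.0, 29.0, 24.0, 0.0 cfs.
ΣQ_DR = 228.0 cfs.
With Δt = 1 h = 3600 s, V = ΣQ_DR · Δt = 228.0 × 3600 = 8.21 × 10^5 ft³.

V ≈ 8.21 × 10^5 ft³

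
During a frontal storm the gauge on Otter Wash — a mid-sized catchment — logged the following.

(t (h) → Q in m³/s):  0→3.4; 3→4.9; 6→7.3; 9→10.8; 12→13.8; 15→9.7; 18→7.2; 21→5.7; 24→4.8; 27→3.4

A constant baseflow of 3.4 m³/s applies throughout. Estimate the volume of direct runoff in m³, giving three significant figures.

Direct-runoff ordinates (Q − Q_b): 0.0, 1.5, 3.9, 7.4, 10.4, 6.3, 3.8, 2.3, 1.4, 0.0 m³/s.
ΣQ_DR = 37.00 m³/s.
With Δt = 3 h = 10800 s, V = ΣQ_DR · Δt = 37.00 × 10800 = 4.00 × 10^5 m³.

V ≈ 4.00 × 10^5 m³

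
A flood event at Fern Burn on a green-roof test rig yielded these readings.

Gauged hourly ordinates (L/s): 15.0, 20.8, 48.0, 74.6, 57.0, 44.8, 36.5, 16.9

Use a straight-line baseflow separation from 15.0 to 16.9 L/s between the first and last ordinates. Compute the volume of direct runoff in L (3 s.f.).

V ≈ 6.70 × 10^5 L

Direct-runoff ordinates (Q − Q_b): 0.00, 5.53, 32.46, 58.79, 40.91, 28.44, 19.87, 0.00 L/s.
ΣQ_DR = 186.0 L/s.
With Δt = 1 h = 3600 s, V = ΣQ_DR · Δt = 186.0 × 3600 = 6.70 × 10^5 L.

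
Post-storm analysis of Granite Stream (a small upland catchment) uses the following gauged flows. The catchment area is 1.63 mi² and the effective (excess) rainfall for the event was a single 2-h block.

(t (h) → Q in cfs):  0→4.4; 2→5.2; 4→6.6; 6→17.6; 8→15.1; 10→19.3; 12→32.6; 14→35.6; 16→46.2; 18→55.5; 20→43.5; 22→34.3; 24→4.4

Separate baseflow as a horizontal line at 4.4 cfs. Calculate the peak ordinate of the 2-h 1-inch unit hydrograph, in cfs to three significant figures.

Direct runoff: 0.0, 0.8, 2.2, 13.2, 10.7, 14.9, 28.2, 31.2, 41.8, 51.1, 39.1, 29.9, 0.0 cfs; ΣQ_DR = 263.1 cfs, peak = 51.1 cfs.
Runoff depth d = ΣQ_DR·Δt / A = 263.1 × 7200 / (1.63 mi²) = 0.5002 in.
The 1-inch UH is the DRH scaled by (1 in)/d, so U_p = 51.1 × 1/0.5002 = 102 cfs.

U_p ≈ 102 cfs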